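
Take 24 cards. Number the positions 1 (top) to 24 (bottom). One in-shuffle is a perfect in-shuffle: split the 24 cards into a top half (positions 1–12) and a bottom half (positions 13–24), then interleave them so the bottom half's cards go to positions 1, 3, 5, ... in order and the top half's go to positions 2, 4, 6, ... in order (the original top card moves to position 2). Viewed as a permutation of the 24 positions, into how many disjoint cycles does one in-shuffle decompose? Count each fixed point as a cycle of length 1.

2

Trace each unvisited position around until it returns:
(1 2 4 8 16 7 ... len 20) (5 10 20 15)
2 cycles in total.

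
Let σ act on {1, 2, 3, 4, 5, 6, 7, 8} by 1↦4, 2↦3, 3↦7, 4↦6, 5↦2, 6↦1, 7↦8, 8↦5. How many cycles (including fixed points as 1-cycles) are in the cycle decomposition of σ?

Cycle decomposition: (1 4 6) (2 3 7 8 5).
2 cycles.

2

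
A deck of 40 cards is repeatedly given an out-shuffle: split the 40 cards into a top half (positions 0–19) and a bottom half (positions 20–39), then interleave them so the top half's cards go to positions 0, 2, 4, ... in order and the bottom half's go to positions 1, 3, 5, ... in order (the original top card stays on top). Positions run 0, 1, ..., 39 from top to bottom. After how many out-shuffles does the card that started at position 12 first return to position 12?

12

Follow position 12 under repeated out-shuffles:
12 → 24 → 9 → 18 → 36 → 33 → 27 → 15 → 30 → 21 → 3 → 6 → 12
It first returns after 12 out-shuffles.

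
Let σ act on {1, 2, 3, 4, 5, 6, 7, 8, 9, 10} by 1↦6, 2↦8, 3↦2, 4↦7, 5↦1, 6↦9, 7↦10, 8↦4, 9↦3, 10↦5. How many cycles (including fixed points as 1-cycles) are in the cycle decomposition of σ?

1

Cycle decomposition: (1 6 9 3 2 8 4 7 10 5).
1 cycle.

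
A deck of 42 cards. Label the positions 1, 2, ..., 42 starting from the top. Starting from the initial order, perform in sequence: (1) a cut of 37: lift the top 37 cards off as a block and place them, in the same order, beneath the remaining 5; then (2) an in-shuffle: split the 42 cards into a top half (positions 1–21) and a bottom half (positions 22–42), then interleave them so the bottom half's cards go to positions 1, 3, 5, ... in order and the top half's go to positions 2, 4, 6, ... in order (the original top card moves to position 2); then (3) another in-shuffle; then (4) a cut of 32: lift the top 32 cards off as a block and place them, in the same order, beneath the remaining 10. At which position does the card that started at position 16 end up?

9

Track the card from position 16 forward through each operation:
  after op 1 (cut 37): 16 → 21
  after op 2 (in-shuffle): 21 → 42
  after op 3 (in-shuffle): 42 → 41
  after op 4 (cut 32): 41 → 9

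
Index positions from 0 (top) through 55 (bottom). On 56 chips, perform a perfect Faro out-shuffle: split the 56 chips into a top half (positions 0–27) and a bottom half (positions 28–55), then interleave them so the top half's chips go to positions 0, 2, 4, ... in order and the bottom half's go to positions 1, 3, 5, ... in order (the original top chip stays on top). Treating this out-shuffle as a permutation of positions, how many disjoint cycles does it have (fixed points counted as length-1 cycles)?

Trace each unvisited position around until it returns:
(0) (1 2 4 8 16 32 ... len 20) (3 6 12 24 48 41 ... len 20) (5 10 20 40 25 50 45 35 15 30) (11 22 44 33) (55)
6 cycles in total.

6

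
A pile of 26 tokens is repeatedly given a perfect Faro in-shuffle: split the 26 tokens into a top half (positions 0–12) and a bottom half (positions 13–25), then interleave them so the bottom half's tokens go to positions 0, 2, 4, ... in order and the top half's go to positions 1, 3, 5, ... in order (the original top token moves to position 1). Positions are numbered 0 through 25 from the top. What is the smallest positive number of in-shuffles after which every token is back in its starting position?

The in-shuffle permutes the 26 positions with cycle lengths [2, 6, 18].
Every token is home exactly when every cycle has completed a whole number of laps, i.e. after lcm(2, 6, 18) = 18 in-shuffles.

18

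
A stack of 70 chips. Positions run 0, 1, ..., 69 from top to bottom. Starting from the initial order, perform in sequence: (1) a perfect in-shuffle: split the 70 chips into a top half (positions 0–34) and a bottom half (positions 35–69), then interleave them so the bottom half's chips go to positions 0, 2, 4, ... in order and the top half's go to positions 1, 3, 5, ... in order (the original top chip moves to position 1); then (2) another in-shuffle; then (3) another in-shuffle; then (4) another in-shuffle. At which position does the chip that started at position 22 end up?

Track the chip from position 22 forward through each operation:
  after op 1 (in-shuffle): 22 → 45
  after op 2 (in-shuffle): 45 → 20
  after op 3 (in-shuffle): 20 → 41
  after op 4 (in-shuffle): 41 → 12

12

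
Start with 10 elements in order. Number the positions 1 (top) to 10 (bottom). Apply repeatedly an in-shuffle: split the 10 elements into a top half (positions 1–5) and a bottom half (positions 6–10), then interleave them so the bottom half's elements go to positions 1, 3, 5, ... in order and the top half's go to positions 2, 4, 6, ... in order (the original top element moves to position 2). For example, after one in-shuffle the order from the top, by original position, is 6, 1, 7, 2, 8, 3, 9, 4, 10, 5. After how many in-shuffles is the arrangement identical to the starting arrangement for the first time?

10

The in-shuffle permutes the 10 positions with cycle lengths [10].
Every element is home exactly when every cycle has completed a whole number of laps, i.e. after lcm(10) = 10 in-shuffles.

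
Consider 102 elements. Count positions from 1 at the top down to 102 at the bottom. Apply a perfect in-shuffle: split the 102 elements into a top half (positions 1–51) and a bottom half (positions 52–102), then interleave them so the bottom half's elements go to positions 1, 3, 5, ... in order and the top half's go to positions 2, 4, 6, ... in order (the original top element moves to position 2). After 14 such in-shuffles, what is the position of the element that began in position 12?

84

Track position through each in-shuffle: 12 → 24 → 48 → 96 → 89 → ... (continuing for 14 shuffles total) → 84.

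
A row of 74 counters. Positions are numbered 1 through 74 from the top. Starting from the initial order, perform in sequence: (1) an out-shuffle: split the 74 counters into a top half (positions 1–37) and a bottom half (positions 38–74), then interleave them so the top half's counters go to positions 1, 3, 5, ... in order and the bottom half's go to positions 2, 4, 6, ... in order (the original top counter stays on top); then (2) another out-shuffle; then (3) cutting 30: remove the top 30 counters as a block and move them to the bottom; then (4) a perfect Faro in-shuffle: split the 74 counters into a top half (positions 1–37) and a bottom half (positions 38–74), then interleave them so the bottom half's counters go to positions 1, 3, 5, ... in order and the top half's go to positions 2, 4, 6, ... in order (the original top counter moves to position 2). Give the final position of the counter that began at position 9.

Track the counter from position 9 forward through each operation:
  after op 1 (out-shuffle): 9 → 17
  after op 2 (out-shuffle): 17 → 33
  after op 3 (cut 30): 33 → 3
  after op 4 (in-shuffle): 3 → 6

6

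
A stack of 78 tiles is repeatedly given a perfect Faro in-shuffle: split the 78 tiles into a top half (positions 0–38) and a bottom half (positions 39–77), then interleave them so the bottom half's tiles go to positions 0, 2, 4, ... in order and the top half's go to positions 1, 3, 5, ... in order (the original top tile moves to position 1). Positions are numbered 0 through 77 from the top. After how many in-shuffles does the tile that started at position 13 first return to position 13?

39

Follow position 13 under repeated in-shuffles:
13 → 27 → 55 → 32 → 65 → 52 → 26 → 53 → ... → 13 (length 39)
It first returns after 39 in-shuffles.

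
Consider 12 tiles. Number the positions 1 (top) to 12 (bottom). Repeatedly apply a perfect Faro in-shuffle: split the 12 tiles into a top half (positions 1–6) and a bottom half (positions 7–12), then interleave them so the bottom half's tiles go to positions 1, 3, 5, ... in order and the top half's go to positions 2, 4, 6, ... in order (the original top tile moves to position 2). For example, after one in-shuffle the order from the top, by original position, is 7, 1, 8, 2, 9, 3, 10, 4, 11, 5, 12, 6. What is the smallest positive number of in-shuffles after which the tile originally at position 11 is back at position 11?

Follow position 11 under repeated in-shuffles:
11 → 9 → 5 → 10 → 7 → 1 → 2 → 4 → 8 → 3 → 6 → 12 → 11
It first returns after 12 in-shuffles.

12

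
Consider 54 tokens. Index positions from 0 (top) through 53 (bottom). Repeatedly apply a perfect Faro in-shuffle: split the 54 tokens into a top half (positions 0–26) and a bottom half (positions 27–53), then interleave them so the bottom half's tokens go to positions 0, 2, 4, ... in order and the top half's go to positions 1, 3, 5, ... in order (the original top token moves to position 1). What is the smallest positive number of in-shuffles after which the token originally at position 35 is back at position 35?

Follow position 35 under repeated in-shuffles:
35 → 16 → 33 → 12 → 25 → 51 → 48 → 42 → 30 → 6 → 13 → 27 → 0 → 1 → 3 → 7 → 15 → 31 → 8 → 17 → 35
It first returns after 20 in-shuffles.

20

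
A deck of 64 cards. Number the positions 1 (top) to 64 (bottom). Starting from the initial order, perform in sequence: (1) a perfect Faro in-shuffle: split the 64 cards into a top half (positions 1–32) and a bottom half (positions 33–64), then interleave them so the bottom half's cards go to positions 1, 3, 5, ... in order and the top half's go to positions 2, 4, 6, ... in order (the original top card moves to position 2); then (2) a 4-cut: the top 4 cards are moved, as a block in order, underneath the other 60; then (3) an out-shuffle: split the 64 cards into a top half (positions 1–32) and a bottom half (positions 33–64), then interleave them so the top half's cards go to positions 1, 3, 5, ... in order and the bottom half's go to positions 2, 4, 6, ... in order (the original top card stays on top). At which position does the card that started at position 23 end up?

Track the card from position 23 forward through each operation:
  after op 1 (in-shuffle): 23 → 46
  after op 2 (cut 4): 46 → 42
  after op 3 (out-shuffle): 42 → 20

20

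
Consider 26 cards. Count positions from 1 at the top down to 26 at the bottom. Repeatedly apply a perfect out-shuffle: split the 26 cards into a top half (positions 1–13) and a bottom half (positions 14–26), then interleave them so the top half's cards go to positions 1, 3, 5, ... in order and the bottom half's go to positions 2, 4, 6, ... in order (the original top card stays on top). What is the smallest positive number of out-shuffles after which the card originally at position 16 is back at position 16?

4

Follow position 16 under repeated out-shuffles:
16 → 6 → 11 → 21 → 16
It first returns after 4 out-shuffles.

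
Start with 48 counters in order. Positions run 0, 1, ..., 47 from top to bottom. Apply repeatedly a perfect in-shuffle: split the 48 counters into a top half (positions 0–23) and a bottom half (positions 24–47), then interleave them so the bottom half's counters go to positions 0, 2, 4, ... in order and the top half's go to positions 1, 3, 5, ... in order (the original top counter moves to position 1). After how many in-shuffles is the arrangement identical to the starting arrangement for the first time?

The in-shuffle permutes the 48 positions with cycle lengths [3, 3, 21, 21].
Every counter is home exactly when every cycle has completed a whole number of laps, i.e. after lcm(3, 21) = 21 in-shuffles.

21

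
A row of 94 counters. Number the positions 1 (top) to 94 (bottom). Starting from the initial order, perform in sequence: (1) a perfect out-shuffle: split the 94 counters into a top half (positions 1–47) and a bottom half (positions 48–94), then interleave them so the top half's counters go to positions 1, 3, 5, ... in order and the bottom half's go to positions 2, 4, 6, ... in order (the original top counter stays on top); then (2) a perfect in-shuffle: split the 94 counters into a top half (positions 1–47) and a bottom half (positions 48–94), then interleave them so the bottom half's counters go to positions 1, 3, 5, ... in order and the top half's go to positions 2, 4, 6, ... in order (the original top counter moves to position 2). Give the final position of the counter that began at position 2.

6

Track the counter from position 2 forward through each operation:
  after op 1 (out-shuffle): 2 → 3
  after op 2 (in-shuffle): 3 → 6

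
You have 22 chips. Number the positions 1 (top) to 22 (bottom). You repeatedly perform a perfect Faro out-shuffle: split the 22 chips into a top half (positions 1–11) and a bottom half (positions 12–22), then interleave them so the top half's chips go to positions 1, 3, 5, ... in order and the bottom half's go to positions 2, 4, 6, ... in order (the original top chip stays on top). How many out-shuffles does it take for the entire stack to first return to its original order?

The out-shuffle permutes the 22 positions with cycle lengths [1, 1, 2, 3, 3, 6, 6].
Every chip is home exactly when every cycle has completed a whole number of laps, i.e. after lcm(1, 2, 3, 6) = 6 out-shuffles.

6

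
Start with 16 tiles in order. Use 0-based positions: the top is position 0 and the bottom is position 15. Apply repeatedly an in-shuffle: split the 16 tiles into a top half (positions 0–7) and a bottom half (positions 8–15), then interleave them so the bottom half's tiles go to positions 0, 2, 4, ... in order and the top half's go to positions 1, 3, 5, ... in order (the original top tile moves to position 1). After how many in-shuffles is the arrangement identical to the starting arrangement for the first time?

The in-shuffle permutes the 16 positions with cycle lengths [8, 8].
Every tile is home exactly when every cycle has completed a whole number of laps, i.e. after lcm(8) = 8 in-shuffles.

8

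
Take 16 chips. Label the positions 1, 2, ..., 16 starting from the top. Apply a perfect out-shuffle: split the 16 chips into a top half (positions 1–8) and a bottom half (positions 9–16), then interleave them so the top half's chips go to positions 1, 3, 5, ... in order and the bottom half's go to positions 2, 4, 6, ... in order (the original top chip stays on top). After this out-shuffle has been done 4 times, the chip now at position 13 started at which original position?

13

Work backwards from position 13, undoing one out-shuffle at a time:
13 ← 7 ← 4 ← 10 ← 13
So the chip now at position 13 started at position 13.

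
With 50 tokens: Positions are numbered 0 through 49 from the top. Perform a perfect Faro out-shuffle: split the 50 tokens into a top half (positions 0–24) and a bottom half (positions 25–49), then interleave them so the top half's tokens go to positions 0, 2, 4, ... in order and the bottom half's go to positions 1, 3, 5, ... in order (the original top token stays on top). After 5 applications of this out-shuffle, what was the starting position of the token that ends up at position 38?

41

Work backwards from position 38, undoing one out-shuffle at a time:
38 ← 19 ← 34 ← 17 ← 33 ← 41
So the token now at position 38 started at position 41.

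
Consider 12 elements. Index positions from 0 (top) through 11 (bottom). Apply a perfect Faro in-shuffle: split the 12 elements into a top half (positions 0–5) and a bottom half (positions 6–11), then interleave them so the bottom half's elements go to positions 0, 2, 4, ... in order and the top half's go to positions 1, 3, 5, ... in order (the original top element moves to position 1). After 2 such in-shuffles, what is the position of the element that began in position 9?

Track the element's position through each in-shuffle:
9 → 6 → 0

0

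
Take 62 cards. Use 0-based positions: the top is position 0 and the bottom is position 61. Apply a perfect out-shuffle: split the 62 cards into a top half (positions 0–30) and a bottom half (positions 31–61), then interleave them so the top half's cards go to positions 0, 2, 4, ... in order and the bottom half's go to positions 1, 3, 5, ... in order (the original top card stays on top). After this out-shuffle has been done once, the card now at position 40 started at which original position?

Work backwards from position 40, undoing one out-shuffle at a time:
40 ← 20
So the card now at position 40 started at position 20.

20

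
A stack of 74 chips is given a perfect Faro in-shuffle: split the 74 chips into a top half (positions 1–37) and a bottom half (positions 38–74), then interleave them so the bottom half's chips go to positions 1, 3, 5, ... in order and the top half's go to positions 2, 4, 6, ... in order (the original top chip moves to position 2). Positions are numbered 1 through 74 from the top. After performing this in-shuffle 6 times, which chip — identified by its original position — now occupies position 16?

19

Work backwards from position 16, undoing one in-shuffle at a time:
16 ← 8 ← 4 ← 2 ← 1 ← 38 ← 19
So the chip now at position 16 started at position 19.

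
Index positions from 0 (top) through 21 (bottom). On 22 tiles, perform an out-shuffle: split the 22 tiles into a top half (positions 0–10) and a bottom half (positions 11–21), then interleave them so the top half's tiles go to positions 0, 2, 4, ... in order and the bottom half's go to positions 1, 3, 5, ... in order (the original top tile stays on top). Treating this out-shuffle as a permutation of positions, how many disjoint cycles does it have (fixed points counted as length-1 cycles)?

Trace each unvisited position around until it returns:
(0) (1 2 4 8 16 11) (3 6 12) (5 10 20 19 17 13) (7 14) (9 18 15) (21)
7 cycles in total.

7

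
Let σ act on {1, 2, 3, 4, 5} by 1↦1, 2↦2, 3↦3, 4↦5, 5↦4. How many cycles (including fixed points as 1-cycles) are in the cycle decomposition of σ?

4

Cycle decomposition: (1) (2) (3) (4 5).
4 cycles.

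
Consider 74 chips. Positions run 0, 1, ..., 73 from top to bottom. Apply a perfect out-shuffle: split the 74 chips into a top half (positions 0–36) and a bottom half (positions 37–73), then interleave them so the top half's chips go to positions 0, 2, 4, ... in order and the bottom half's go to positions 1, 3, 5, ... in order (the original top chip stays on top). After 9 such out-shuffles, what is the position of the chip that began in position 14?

Track the chip's position through each out-shuffle:
14 → 28 → 56 → 39 → 5 → 10 → 20 → 40 → 7 → 14

14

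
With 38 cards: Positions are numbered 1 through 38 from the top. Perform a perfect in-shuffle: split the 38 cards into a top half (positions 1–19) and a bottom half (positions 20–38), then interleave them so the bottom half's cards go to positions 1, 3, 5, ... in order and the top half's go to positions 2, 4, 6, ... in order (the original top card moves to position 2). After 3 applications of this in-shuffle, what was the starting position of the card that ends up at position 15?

Work backwards from position 15, undoing one in-shuffle at a time:
15 ← 27 ← 33 ← 36
So the card now at position 15 started at position 36.

36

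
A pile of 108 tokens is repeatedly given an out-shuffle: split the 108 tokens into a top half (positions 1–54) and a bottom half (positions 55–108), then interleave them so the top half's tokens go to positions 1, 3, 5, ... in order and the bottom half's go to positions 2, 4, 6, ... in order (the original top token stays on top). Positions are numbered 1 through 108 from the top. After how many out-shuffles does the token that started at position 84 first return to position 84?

106

Follow position 84 under repeated out-shuffles:
84 → 60 → 12 → 23 → 45 → 89 → 70 → 32 → ... → 84 (length 106)
It first returns after 106 out-shuffles.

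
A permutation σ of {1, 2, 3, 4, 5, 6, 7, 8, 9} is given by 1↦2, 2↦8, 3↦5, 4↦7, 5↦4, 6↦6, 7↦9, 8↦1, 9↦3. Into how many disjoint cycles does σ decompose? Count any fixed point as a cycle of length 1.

Cycle decomposition: (1 2 8) (3 5 4 7 9) (6).
3 cycles.

3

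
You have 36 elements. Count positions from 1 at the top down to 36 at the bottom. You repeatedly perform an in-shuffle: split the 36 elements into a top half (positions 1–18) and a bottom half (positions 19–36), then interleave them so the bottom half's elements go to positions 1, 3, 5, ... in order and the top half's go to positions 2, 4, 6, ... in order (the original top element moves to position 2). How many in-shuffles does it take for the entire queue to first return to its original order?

The in-shuffle permutes the 36 positions with cycle lengths [36].
Every element is home exactly when every cycle has completed a whole number of laps, i.e. after lcm(36) = 36 in-shuffles.

36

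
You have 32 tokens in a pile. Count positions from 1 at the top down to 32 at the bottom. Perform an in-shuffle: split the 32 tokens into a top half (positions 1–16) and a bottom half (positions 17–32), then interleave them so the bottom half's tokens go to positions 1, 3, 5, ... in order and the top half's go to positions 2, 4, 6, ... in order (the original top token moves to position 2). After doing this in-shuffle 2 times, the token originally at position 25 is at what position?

Track the token's position through each in-shuffle:
25 → 17 → 1

1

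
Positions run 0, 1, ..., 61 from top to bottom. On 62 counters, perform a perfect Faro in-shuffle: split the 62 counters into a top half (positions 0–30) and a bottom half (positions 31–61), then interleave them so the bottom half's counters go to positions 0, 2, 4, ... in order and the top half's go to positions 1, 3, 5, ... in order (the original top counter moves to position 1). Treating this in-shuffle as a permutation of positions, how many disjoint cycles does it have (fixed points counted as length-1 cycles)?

Trace each unvisited position around until it returns:
(0 1 3 7 15 31) (2 5 11 23 47 32) (4 9 19 39 16 33) (6 13 27 55 48 34) (8 17 35) (10 21 43 24 49 36) (12 25 51 40 18 37) (14 29 59 56 50 38) ... plus 4 more
12 cycles in total.

12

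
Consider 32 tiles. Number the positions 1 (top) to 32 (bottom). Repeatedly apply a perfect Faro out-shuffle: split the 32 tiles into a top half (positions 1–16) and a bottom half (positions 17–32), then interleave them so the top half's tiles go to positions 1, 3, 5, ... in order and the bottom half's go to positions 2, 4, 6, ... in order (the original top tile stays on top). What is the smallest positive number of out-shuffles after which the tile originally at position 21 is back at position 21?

Follow position 21 under repeated out-shuffles:
21 → 10 → 19 → 6 → 11 → 21
It first returns after 5 out-shuffles.

5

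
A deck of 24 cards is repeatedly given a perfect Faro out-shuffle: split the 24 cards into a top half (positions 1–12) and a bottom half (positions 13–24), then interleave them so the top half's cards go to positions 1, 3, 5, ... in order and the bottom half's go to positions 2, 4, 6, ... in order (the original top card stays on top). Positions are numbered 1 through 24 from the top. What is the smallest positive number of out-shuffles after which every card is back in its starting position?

The out-shuffle permutes the 24 positions with cycle lengths [1, 1, 11, 11].
Every card is home exactly when every cycle has completed a whole number of laps, i.e. after lcm(1, 11) = 11 out-shuffles.

11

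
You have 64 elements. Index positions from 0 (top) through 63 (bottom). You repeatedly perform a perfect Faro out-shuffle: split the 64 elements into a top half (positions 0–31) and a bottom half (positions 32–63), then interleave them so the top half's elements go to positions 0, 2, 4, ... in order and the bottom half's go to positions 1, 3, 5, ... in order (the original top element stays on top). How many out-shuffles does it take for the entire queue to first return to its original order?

6

The out-shuffle permutes the 64 positions with cycle lengths [1, 1, 2, 3, 3, 6, 6, 6, 6, 6, 6, 6, 6, 6].
Every element is home exactly when every cycle has completed a whole number of laps, i.e. after lcm(1, 2, 3, 6) = 6 out-shuffles.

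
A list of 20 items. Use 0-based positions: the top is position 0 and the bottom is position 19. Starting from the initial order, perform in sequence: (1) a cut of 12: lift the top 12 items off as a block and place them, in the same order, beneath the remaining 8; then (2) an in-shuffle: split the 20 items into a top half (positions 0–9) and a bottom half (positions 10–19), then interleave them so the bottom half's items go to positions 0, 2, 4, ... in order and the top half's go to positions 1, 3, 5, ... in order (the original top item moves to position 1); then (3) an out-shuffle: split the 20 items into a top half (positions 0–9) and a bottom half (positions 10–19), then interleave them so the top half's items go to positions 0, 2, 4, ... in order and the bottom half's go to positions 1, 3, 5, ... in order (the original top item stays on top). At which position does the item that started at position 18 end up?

Track the item from position 18 forward through each operation:
  after op 1 (cut 12): 18 → 6
  after op 2 (in-shuffle): 6 → 13
  after op 3 (out-shuffle): 13 → 7

7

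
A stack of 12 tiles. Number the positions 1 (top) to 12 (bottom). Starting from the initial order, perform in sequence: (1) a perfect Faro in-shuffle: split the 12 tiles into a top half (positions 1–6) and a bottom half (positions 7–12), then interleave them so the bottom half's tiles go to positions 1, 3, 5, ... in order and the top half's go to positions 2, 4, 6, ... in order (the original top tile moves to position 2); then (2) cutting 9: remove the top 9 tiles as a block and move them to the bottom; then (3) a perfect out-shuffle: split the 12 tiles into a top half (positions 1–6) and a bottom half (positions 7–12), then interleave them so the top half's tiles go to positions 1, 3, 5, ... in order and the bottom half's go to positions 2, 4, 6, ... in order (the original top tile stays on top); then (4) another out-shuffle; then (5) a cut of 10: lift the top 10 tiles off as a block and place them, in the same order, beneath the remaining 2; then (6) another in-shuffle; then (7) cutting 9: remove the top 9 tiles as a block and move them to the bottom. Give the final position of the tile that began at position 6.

Track the tile from position 6 forward through each operation:
  after op 1 (in-shuffle): 6 → 12
  after op 2 (cut 9): 12 → 3
  after op 3 (out-shuffle): 3 → 5
  after op 4 (out-shuffle): 5 → 9
  after op 5 (cut 10): 9 → 11
  after op 6 (in-shuffle): 11 → 9
  after op 7 (cut 9): 9 → 12

12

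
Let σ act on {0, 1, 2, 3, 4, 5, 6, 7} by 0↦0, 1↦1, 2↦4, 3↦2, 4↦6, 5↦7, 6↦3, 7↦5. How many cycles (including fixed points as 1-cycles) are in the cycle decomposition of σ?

Cycle decomposition: (0) (1) (2 4 6 3) (5 7).
4 cycles.

4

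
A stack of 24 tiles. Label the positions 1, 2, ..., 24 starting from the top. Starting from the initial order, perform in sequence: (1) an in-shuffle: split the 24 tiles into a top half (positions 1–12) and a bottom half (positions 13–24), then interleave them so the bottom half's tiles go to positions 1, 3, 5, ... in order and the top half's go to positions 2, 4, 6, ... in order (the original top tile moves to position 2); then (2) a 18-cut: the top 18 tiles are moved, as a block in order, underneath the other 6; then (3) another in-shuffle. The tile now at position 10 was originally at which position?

Undo the operations in reverse order, starting from position 10:
  undo op 3 (in-shuffle, from top half): 10 ← 5
  undo op 2 (cut 18): 5 ← 23
  undo op 1 (in-shuffle, from bottom half): 23 ← 24
So the tile at position 10 came from original position 24.

24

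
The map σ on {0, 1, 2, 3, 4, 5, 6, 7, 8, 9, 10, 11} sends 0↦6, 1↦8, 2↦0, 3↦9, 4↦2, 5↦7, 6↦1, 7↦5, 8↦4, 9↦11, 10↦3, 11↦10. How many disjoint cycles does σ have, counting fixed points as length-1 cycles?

Cycle decomposition: (0 6 1 8 4 2) (3 9 11 10) (5 7).
3 cycles.

3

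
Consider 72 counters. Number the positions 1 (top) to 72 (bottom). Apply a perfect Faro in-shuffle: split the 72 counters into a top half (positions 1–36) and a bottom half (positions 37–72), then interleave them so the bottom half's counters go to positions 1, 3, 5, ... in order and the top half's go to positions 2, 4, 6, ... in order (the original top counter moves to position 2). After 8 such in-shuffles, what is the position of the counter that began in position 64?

32

Track the counter's position through each in-shuffle:
64 → 55 → 37 → 1 → 2 → 4 → 8 → 16 → 32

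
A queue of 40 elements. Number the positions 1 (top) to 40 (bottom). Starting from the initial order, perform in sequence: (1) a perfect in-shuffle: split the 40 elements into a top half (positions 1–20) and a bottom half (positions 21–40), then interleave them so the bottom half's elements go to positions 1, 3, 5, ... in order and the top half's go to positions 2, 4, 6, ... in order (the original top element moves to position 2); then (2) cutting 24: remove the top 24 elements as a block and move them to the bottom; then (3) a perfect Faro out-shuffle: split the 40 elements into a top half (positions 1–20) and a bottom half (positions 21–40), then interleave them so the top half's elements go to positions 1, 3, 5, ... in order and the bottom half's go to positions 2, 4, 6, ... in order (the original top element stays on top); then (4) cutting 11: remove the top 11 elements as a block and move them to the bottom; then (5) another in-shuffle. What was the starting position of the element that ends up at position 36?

Undo the operations in reverse order, starting from position 36:
  undo op 5 (in-shuffle, from top half): 36 ← 18
  undo op 4 (cut 11): 18 ← 29
  undo op 3 (out-shuffle, from top half): 29 ← 15
  undo op 2 (cut 24): 15 ← 39
  undo op 1 (in-shuffle, from bottom half): 39 ← 40
So the element at position 36 came from original position 40.

40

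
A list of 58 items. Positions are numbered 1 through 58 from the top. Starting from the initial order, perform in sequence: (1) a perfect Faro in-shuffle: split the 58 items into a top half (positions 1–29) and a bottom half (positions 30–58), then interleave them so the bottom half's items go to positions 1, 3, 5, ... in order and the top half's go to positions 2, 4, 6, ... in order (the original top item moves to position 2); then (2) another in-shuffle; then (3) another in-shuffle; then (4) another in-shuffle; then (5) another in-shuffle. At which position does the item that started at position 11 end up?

57

Track the item from position 11 forward through each operation:
  after op 1 (in-shuffle): 11 → 22
  after op 2 (in-shuffle): 22 → 44
  after op 3 (in-shuffle): 44 → 29
  after op 4 (in-shuffle): 29 → 58
  after op 5 (in-shuffle): 58 → 57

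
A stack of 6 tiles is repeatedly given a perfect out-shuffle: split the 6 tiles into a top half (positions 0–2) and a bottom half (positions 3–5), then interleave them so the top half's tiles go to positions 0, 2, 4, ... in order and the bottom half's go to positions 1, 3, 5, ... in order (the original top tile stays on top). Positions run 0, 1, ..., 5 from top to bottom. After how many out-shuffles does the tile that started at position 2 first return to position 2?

4

Follow position 2 under repeated out-shuffles:
2 → 4 → 3 → 1 → 2
It first returns after 4 out-shuffles.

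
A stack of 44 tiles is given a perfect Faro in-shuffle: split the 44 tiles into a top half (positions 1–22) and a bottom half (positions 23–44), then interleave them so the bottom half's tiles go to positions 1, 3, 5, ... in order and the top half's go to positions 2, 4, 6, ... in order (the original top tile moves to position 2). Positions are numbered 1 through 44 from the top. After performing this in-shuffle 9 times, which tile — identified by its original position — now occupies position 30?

15

Work backwards from position 30, undoing one in-shuffle at a time:
30 ← 15 ← 30 ← 15 ← 30 ← 15 ← 30 ← 15 ← 30 ← 15
So the tile now at position 30 started at position 15.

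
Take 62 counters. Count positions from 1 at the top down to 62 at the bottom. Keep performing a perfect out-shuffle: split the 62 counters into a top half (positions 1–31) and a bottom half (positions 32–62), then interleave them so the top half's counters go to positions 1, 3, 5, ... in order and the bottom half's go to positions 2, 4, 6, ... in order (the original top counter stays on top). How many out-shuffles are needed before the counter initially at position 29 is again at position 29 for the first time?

60

Follow position 29 under repeated out-shuffles:
29 → 57 → 52 → 42 → 22 → 43 → 24 → 47 → ... → 29 (length 60)
It first returns after 60 out-shuffles.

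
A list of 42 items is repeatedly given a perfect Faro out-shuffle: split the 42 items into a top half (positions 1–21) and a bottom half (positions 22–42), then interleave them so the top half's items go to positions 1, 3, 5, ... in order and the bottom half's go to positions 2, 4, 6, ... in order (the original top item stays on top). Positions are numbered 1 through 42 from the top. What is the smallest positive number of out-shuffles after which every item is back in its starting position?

The out-shuffle permutes the 42 positions with cycle lengths [1, 1, 20, 20].
Every item is home exactly when every cycle has completed a whole number of laps, i.e. after lcm(1, 20) = 20 out-shuffles.

20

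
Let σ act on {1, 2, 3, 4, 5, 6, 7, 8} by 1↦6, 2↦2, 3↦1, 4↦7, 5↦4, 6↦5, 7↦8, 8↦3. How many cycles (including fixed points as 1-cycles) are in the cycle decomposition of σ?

2

Cycle decomposition: (1 6 5 4 7 8 3) (2).
2 cycles.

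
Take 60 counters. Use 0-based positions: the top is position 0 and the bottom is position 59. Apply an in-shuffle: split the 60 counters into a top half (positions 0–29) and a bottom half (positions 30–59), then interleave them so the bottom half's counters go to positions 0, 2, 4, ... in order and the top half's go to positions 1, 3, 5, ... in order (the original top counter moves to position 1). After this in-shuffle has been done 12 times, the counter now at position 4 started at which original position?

47

Work backwards from position 4, undoing one in-shuffle at a time:
4 ← 32 ← 46 ← 53 ← 26 ← 43 ← 21 ← 10 ← 35 ← 17 ← 8 ← 34 ← 47
So the counter now at position 4 started at position 47.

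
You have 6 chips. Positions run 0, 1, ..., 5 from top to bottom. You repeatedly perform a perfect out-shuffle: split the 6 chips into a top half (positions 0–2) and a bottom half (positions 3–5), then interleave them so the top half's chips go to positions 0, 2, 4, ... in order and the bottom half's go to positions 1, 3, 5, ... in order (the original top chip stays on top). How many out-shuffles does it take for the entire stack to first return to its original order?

4

The out-shuffle permutes the 6 positions with cycle lengths [1, 1, 4].
Every chip is home exactly when every cycle has completed a whole number of laps, i.e. after lcm(1, 4) = 4 out-shuffles.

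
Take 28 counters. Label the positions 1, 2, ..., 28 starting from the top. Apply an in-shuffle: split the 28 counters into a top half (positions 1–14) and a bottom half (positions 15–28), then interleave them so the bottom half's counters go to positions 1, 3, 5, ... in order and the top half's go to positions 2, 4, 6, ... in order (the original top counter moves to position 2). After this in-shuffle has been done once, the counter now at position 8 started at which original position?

Work backwards from position 8, undoing one in-shuffle at a time:
8 ← 4
So the counter now at position 8 started at position 4.

4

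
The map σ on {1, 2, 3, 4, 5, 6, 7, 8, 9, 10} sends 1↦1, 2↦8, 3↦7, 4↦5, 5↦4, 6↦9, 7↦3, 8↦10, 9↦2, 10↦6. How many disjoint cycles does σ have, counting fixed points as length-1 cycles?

Cycle decomposition: (1) (2 8 10 6 9) (3 7) (4 5).
4 cycles.

4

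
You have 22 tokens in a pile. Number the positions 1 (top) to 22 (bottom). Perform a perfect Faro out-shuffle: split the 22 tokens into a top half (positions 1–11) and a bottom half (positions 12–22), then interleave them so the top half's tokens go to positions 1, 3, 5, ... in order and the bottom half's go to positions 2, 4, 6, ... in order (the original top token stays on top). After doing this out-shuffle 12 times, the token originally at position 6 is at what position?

Track the token's position through each out-shuffle:
6 → 11 → 21 → 20 → 18 → 14 → 6 → 11 → 21 → 20 → 18 → 14 → 6

6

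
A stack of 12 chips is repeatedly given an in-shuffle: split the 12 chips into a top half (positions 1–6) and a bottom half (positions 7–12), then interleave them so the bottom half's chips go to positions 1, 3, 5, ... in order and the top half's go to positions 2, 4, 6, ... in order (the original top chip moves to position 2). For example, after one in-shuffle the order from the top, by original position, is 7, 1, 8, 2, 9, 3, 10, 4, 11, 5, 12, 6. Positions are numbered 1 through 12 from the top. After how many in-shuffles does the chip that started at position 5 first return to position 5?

Follow position 5 under repeated in-shuffles:
5 → 10 → 7 → 1 → 2 → 4 → 8 → 3 → 6 → 12 → 11 → 9 → 5
It first returns after 12 in-shuffles.

12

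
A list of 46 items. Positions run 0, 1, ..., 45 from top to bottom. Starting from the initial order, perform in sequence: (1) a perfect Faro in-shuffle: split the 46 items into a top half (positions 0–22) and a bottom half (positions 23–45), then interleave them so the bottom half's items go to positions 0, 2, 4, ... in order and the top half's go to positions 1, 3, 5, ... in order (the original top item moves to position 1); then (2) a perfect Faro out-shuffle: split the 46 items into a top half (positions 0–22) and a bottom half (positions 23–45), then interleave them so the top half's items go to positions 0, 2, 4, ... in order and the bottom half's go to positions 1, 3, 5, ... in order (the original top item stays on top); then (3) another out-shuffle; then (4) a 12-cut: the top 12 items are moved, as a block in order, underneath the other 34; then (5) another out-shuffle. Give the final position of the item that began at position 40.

25

Track the item from position 40 forward through each operation:
  after op 1 (in-shuffle): 40 → 34
  after op 2 (out-shuffle): 34 → 23
  after op 3 (out-shuffle): 23 → 1
  after op 4 (cut 12): 1 → 35
  after op 5 (out-shuffle): 35 → 25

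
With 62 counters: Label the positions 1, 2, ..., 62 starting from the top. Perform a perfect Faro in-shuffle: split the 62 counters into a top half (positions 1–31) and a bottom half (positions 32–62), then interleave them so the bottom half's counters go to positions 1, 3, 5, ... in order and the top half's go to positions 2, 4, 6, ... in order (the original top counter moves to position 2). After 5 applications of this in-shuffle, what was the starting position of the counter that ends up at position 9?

18

Work backwards from position 9, undoing one in-shuffle at a time:
9 ← 36 ← 18 ← 9 ← 36 ← 18
So the counter now at position 9 started at position 18.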